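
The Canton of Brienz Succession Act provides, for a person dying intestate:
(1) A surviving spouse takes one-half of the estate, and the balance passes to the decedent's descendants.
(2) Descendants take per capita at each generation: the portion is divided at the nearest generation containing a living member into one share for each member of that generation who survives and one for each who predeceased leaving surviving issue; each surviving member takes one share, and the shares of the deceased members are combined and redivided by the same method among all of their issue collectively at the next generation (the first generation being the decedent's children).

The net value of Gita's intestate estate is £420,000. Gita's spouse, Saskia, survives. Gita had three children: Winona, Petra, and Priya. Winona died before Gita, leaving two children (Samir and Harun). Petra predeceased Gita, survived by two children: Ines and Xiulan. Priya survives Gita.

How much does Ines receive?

Ines receives £35,000.

Saskia takes one-half of £420,000 = £210,000. The remaining £210,000 passes to the descendants.
The descendants' portion (£210,000) is divided at the children's generation into 3 shares of £70,000. Priya takes £70,000. The 2 shares of the deceased (Winona and Petra) are combined into a pool of £140,000.
That pool (£140,000) is divided at the grandchildren's generation equally among Samir, Harun, Ines, and Xiulan: £35,000 each.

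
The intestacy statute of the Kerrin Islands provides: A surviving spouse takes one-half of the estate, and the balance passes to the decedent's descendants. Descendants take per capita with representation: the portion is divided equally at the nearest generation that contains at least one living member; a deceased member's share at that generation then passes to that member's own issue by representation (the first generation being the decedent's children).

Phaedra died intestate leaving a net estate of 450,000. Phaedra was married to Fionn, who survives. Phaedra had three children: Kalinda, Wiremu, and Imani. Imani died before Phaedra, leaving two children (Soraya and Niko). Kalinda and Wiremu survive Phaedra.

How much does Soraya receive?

Fionn takes one-half of 450,000 = 225,000. The remaining 225,000 passes to the descendants.
The descendants' portion (225,000) is divided into 3 shares of 75,000: Kalinda and Wiremu each take 75,000; Imani's 75,000 share passes to Imani's issue.
Imani's share (75,000) is divided into 2 shares of 37,500: Soraya and Niko each take 37,500.

Soraya receives 37,500.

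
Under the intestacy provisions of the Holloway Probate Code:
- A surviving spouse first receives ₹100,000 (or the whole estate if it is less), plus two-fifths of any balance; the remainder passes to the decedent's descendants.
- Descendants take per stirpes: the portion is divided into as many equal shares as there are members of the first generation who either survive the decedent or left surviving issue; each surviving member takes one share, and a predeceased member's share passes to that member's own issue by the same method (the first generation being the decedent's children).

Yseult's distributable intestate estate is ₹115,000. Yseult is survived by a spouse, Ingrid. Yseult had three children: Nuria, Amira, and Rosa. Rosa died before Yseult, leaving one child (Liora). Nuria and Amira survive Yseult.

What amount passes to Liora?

Ingrid first takes ₹100,000, leaving a balance of ₹15,000. Ingrid then takes two-fifths of the balance (₹6,000), for a total of ₹106,000. The remaining ₹9,000 passes to the descendants.
The descendants' portion (₹9,000) is divided into 3 shares of ₹3,000: Nuria and Amira each take ₹3,000; Rosa's ₹3,000 share passes to Rosa's issue.
Rosa's share (₹3,000) passes entirely to Liora.

Liora receives ₹3,000.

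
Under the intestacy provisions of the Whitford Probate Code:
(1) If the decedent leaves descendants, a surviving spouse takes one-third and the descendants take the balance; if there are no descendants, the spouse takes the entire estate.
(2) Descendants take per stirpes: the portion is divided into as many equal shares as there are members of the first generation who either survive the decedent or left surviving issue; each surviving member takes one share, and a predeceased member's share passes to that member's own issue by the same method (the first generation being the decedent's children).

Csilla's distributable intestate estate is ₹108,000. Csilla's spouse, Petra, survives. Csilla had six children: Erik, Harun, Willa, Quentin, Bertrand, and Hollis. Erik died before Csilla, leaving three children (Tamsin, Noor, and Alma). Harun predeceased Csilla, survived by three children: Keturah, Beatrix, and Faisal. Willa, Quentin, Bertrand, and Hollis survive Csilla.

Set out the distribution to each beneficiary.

Petra: ₹36,000; Tamsin: ₹4,000; Noor: ₹4,000; Alma: ₹4,000; Keturah: ₹4,000; Beatrix: ₹4,000; Faisal: ₹4,000; Willa: ₹12,000; Quentin: ₹12,000; Bertrand: ₹12,000; Hollis: ₹12,000

Petra takes one-third of ₹108,000 = ₹36,000. The remaining ₹72,000 passes to the descendants.
The descendants' portion (₹72,000) is divided into 6 shares of ₹12,000: Willa, Quentin, Bertrand, and Hollis each take ₹12,000; Erik's ₹12,000 share passes to Erik's issue; Harun's ₹12,000 share passes to Harun's issue.
Erik's share (₹12,000) is divided into 3 shares of ₹4,000: Tamsin, Noor, and Alma each take ₹4,000.
Harun's share (₹12,000) is divided into 3 shares of ₹4,000: Keturah, Beatrix, and Faisal each take ₹4,000.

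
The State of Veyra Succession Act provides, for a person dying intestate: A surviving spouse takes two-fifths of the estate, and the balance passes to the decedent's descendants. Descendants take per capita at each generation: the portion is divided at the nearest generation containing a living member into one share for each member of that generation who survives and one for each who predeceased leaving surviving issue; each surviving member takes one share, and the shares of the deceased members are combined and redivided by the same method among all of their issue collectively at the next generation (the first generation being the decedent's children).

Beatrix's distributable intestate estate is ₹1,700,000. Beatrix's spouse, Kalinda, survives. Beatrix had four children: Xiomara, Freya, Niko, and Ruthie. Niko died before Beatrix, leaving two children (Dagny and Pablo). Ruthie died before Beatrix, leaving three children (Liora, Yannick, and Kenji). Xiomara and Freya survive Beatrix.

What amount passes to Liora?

Kalinda takes two-fifths of ₹1,700,000 = ₹680,000. The remaining ₹1,020,000 passes to the descendants.
The descendants' portion (₹1,020,000) is divided at the children's generation into 4 shares of ₹255,000. Xiomara and Freya each take ₹255,000. The 2 shares of the deceased (Niko and Ruthie) are combined into a pool of ₹510,000.
That pool (₹510,000) is divided at the grandchildren's generation equally among Dagny, Pablo, Liora, Yannick, and Kenji: ₹102,000 each.

Liora receives ₹102,000.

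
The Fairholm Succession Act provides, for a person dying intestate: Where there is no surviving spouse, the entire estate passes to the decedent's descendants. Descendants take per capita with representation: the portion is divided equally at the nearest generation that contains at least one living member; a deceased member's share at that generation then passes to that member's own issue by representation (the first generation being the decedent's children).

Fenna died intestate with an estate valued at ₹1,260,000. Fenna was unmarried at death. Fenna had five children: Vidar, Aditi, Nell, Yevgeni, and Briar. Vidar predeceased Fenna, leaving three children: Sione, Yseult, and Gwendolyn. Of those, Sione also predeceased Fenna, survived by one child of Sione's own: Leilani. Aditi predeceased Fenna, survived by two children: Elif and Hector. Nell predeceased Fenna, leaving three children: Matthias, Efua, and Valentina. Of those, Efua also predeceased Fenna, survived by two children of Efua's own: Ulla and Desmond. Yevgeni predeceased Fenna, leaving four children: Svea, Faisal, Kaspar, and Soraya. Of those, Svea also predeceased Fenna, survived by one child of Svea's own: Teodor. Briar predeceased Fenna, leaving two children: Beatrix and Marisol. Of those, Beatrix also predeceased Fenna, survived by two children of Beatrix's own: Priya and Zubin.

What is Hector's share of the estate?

The entire ₹1,260,000 passes to the descendants.
No child survives, so the initial division is made at the grandchildren's generation.
That amount (₹1,260,000) is divided into 14 shares of ₹90,000: Yseult, Gwendolyn, Elif, Hector, Matthias, Valentina, Faisal, Kaspar, Soraya, and Marisol each take ₹90,000; Sione's ₹90,000 share passes to Sione's issue; Efua's ₹90,000 share passes to Efua's issue; Svea's ₹90,000 share passes to Svea's issue; Beatrix's ₹90,000 share passes to Beatrix's issue.
Sione's share (₹90,000) passes entirely to Leilani.
Efua's share (₹90,000) is divided into 2 shares of ₹45,000: Ulla and Desmond each take ₹45,000.
Svea's share (₹90,000) passes entirely to Teodor.
Beatrix's share (₹90,000) is divided into 2 shares of ₹45,000: Priya and Zubin each take ₹45,000.

Hector receives ₹90,000.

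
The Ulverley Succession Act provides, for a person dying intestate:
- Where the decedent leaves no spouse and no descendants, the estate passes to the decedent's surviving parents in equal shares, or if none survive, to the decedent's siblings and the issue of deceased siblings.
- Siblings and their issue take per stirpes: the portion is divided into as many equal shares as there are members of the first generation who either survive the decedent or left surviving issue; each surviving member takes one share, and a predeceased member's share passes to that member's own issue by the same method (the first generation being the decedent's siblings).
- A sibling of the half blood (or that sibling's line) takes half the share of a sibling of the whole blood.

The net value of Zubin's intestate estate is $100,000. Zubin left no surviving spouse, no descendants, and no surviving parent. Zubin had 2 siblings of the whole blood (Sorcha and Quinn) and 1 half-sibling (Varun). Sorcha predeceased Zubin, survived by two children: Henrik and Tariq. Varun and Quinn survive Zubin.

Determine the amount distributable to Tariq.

The entire $100,000 passes to the siblings and their issue.
Counting each half-blood sibling's line as half a unit, there are 5/2 units in $100,000, so one unit is $40,000. Whole-blood lines (Sorcha and Quinn) take $40,000 each; half-blood lines (Varun) take $20,000 each.
Sorcha's share ($40,000) is divided into 2 shares of $20,000: Henrik and Tariq each take $20,000.

Tariq receives $20,000.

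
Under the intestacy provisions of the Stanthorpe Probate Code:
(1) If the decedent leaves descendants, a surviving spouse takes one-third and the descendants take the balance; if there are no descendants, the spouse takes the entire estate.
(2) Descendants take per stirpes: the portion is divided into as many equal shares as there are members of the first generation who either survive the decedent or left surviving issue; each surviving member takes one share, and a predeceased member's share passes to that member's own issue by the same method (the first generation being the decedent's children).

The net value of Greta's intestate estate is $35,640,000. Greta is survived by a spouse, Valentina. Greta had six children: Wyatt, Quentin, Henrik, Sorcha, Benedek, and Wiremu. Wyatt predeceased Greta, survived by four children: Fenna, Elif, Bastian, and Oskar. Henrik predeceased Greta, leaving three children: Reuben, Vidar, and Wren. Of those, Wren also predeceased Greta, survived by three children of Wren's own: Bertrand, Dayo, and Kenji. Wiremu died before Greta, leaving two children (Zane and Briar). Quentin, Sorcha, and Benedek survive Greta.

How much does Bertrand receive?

Valentina takes one-third of $35,640,000 = $11,880,000. The remaining $23,760,000 passes to the descendants.
The descendants' portion ($23,760,000) is divided into 6 shares of $3,960,000: Quentin, Sorcha, and Benedek each take $3,960,000; Wyatt's $3,960,000 share passes to Wyatt's issue; Henrik's $3,960,000 share passes to Henrik's issue; Wiremu's $3,960,000 share passes to Wiremu's issue.
Wyatt's share ($3,960,000) is divided into 4 shares of $990,000: Fenna, Elif, Bastian, and Oskar each take $990,000.
Henrik's share ($3,960,000) is divided into 3 shares of $1,320,000: Reuben and Vidar each take $1,320,000; Wren's $1,320,000 share passes to Wren's issue.
Wren's share ($1,320,000) is divided into 3 shares of $440,000: Bertrand, Dayo, and Kenji each take $440,000.
Wiremu's share ($3,960,000) is divided into 2 shares of $1,980,000: Zane and Briar each take $1,980,000.

Bertrand receives $440,000.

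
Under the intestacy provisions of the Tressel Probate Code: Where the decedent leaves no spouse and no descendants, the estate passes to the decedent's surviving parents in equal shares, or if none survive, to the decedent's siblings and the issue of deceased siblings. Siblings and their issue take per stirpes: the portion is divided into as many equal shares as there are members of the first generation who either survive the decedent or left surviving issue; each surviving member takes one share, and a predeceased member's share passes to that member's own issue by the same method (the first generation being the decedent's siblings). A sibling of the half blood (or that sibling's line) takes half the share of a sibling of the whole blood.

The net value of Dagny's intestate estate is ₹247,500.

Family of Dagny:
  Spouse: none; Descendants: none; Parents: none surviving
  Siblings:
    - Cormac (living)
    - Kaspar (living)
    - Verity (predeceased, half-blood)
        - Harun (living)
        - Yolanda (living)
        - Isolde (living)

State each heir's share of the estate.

The entire ₹247,500 passes to the siblings and their issue.
Counting each half-blood sibling's line as half a unit, there are 5/2 units in ₹247,500, so one unit is ₹99,000. Whole-blood lines (Cormac and Kaspar) take ₹99,000 each; half-blood lines (Verity) take ₹49,500 each.
Verity's share (₹49,500) is divided into 3 shares of ₹16,500: Harun, Yolanda, and Isolde each take ₹16,500.

Cormac: ₹99,000; Kaspar: ₹99,000; Harun: ₹16,500; Yolanda: ₹16,500; Isolde: ₹16,500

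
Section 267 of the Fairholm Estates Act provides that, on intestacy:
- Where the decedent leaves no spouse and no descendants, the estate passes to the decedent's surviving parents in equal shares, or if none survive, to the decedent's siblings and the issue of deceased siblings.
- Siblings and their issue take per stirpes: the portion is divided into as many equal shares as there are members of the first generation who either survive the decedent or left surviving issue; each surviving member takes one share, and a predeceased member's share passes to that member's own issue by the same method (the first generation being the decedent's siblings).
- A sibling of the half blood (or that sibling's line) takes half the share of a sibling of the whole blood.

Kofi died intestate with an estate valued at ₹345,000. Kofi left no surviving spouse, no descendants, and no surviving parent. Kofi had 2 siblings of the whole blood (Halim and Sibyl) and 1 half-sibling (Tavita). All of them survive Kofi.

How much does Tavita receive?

The entire ₹345,000 passes to the siblings and their issue.
Counting each half-blood sibling's line as half a unit, there are 5/2 units in ₹345,000, so one unit is ₹138,000. Whole-blood lines (Halim and Sibyl) take ₹138,000 each; half-blood lines (Tavita) take ₹69,000 each.

Tavita receives ₹69,000.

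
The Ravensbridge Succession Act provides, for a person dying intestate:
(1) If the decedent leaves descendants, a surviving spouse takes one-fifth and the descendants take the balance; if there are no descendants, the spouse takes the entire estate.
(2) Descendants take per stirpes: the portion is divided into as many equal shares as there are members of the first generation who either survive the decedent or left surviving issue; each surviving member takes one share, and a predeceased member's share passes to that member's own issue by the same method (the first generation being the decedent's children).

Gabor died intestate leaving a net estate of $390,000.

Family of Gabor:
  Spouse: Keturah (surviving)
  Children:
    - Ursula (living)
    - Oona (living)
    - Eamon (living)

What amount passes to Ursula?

Keturah takes one-fifth of $390,000 = $78,000. The remaining $312,000 passes to the descendants.
The descendants' portion ($312,000) is divided into 3 shares of $104,000: Ursula, Oona, and Eamon each take $104,000.

Ursula receives $104,000.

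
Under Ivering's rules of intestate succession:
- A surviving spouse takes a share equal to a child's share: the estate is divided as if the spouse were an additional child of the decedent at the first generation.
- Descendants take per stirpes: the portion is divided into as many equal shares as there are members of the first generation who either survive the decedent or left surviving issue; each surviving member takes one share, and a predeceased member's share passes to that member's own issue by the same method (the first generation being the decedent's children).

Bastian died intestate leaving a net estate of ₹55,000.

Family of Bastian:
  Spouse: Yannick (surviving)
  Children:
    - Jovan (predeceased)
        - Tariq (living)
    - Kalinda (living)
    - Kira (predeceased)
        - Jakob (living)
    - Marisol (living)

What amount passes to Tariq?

The spouse counts as an additional share at the children's level, so there are 5 primary shares of ₹11,000. Yannick takes one such share (₹11,000).
The children's combined portion (₹44,000) is divided into 4 shares of ₹11,000: Kalinda and Marisol each take ₹11,000; Jovan's ₹11,000 share passes to Jovan's issue; Kira's ₹11,000 share passes to Kira's issue.
Jovan's share (₹11,000) passes entirely to Tariq.
Kira's share (₹11,000) passes entirely to Jakob.

Tariq receives ₹11,000.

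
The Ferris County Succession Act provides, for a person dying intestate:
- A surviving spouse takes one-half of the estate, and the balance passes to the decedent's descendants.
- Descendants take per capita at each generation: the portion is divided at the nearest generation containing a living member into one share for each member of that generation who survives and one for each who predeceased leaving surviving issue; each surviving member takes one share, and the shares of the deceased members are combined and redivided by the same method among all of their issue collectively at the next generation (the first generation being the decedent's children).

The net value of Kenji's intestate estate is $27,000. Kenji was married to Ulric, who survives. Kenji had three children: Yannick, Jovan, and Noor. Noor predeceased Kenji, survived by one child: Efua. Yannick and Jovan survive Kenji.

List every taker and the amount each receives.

Ulric: $13,500; Yannick: $4,500; Jovan: $4,500; Efua: $4,500

Ulric takes one-half of $27,000 = $13,500. The remaining $13,500 passes to the descendants.
The descendants' portion ($13,500) is divided at the children's generation into 3 shares of $4,500. Yannick and Jovan each take $4,500. The remaining share for the deceased Noor ($4,500) is carried to the next generation.
That pool ($4,500) passes entirely to Efua, the sole taker at the grandchildren's generation.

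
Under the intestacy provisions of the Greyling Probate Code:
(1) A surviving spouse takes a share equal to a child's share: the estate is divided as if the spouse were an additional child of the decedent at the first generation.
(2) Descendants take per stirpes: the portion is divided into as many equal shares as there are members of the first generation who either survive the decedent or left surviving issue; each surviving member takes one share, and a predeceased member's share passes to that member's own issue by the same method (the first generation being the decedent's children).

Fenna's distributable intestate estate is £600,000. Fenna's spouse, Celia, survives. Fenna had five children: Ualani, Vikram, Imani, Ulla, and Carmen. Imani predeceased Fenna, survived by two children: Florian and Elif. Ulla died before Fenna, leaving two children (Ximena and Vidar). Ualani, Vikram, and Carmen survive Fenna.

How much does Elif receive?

Elif receives £50,000.

The spouse counts as an additional share at the children's level, so there are 6 primary shares of £100,000. Celia takes one such share (£100,000).
The children's combined portion (£500,000) is divided into 5 shares of £100,000: Ualani, Vikram, and Carmen each take £100,000; Imani's £100,000 share passes to Imani's issue; Ulla's £100,000 share passes to Ulla's issue.
Imani's share (£100,000) is divided into 2 shares of £50,000: Florian and Elif each take £50,000.
Ulla's share (£100,000) is divided into 2 shares of £50,000: Ximena and Vidar each take £50,000.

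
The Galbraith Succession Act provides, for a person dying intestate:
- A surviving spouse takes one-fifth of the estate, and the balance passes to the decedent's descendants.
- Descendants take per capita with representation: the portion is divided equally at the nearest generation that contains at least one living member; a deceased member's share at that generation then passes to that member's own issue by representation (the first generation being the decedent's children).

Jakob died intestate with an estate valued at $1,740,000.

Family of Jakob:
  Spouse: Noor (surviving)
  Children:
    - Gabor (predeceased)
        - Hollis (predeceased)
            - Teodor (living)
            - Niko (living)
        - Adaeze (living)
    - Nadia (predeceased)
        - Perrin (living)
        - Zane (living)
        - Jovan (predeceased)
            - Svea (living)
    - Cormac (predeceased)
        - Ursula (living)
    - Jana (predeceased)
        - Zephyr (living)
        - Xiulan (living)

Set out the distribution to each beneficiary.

Noor takes one-fifth of $1,740,000 = $348,000. The remaining $1,392,000 passes to the descendants.
No child survives, so the initial division is made at the grandchildren's generation.
The descendants' portion ($1,392,000) is divided into 8 shares of $174,000: Adaeze, Perrin, Zane, Ursula, Zephyr, and Xiulan each take $174,000; Hollis's $174,000 share passes to Hollis's issue; Jovan's $174,000 share passes to Jovan's issue.
Hollis's share ($174,000) is divided into 2 shares of $87,000: Teodor and Niko each take $87,000.
Jovan's share ($174,000) passes entirely to Svea.

Noor: $348,000; Teodor: $87,000; Niko: $87,000; Adaeze: $174,000; Perrin: $174,000; Zane: $174,000; Svea: $174,000; Ursula: $174,000; Zephyr: $174,000; Xiulan: $174,000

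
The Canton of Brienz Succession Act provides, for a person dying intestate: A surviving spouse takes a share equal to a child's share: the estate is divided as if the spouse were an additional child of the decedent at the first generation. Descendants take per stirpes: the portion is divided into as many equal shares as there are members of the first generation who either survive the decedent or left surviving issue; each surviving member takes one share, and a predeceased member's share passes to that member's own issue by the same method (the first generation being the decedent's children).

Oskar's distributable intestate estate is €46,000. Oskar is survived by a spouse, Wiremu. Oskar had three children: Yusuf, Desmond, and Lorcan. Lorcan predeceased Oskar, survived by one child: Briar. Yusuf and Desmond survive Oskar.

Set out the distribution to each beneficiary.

The spouse counts as an additional share at the children's level, so there are 4 primary shares of €11,500. Wiremu takes one such share (€11,500).
The children's combined portion (€34,500) is divided into 3 shares of €11,500: Yusuf and Desmond each take €11,500; Lorcan's €11,500 share passes to Lorcan's issue.
Lorcan's share (€11,500) passes entirely to Briar.

Wiremu: €11,500; Yusuf: €11,500; Desmond: €11,500; Briar: €11,500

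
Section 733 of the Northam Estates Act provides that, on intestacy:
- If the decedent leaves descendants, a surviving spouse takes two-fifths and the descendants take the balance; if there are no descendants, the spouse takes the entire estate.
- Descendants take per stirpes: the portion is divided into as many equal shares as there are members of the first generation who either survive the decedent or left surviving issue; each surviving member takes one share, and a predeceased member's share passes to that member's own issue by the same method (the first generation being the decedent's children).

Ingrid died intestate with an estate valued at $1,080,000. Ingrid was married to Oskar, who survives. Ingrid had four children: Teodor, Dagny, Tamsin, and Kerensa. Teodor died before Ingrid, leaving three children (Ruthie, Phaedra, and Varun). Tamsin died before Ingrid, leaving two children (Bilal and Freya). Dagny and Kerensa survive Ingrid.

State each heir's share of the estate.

Oskar takes two-fifths of $1,080,000 = $432,000. The remaining $648,000 passes to the descendants.
The descendants' portion ($648,000) is divided into 4 shares of $162,000: Dagny and Kerensa each take $162,000; Teodor's $162,000 share passes to Teodor's issue; Tamsin's $162,000 share passes to Tamsin's issue.
Teodor's share ($162,000) is divided into 3 shares of $54,000: Ruthie, Phaedra, and Varun each take $54,000.
Tamsin's share ($162,000) is divided into 2 shares of $81,000: Bilal and Freya each take $81,000.

Oskar: $432,000; Ruthie: $54,000; Phaedra: $54,000; Varun: $54,000; Dagny: $162,000; Bilal: $81,000; Freya: $81,000; Kerensa: $162,000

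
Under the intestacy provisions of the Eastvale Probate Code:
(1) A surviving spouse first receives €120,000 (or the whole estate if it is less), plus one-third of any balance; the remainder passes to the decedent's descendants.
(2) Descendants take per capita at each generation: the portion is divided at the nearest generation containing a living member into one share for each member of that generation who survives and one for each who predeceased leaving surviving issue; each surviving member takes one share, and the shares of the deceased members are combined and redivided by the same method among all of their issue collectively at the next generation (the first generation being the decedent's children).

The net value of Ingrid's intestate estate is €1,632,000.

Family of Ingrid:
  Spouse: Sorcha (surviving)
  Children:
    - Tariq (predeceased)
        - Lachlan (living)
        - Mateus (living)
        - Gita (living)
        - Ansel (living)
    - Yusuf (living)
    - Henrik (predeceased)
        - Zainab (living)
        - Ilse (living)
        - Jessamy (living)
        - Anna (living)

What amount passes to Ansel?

Ansel receives €84,000.

Sorcha first takes €120,000, leaving a balance of €1,512,000. Sorcha then takes one-third of the balance (€504,000), for a total of €624,000. The remaining €1,008,000 passes to the descendants.
The descendants' portion (€1,008,000) is divided at the children's generation into 3 shares of €336,000. Yusuf takes €336,000. The 2 shares of the deceased (Tariq and Henrik) are combined into a pool of €672,000.
That pool (€672,000) is divided at the grandchildren's generation equally among Lachlan, Mateus, Gita, Ansel, Zainab, Ilse, Jessamy, and Anna: €84,000 each.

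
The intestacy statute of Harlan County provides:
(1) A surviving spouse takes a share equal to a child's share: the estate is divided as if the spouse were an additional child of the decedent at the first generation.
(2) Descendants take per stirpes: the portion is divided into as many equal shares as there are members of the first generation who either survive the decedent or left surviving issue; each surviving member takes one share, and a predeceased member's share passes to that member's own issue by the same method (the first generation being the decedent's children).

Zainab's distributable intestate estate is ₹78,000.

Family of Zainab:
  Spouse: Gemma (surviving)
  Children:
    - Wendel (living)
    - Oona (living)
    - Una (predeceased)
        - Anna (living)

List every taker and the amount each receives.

Gemma: ₹19,500; Wendel: ₹19,500; Oona: ₹19,500; Anna: ₹19,500

The spouse counts as an additional share at the children's level, so there are 4 primary shares of ₹19,500. Gemma takes one such share (₹19,500).
The children's combined portion (₹58,500) is divided into 3 shares of ₹19,500: Wendel and Oona each take ₹19,500; Una's ₹19,500 share passes to Una's issue.
Una's share (₹19,500) passes entirely to Anna.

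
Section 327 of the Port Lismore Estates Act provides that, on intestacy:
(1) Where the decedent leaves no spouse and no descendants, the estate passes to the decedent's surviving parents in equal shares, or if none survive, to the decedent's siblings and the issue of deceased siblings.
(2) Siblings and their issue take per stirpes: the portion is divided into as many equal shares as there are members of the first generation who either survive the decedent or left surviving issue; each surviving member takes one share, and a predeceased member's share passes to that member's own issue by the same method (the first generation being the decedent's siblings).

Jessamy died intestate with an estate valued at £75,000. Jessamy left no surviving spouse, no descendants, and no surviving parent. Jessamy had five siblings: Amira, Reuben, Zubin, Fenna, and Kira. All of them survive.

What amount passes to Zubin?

The entire £75,000 passes to the siblings and their issue.
That amount (£75,000) is divided into 5 shares of £15,000: Amira, Reuben, Zubin, Fenna, and Kira each take £15,000.

Zubin receives £15,000.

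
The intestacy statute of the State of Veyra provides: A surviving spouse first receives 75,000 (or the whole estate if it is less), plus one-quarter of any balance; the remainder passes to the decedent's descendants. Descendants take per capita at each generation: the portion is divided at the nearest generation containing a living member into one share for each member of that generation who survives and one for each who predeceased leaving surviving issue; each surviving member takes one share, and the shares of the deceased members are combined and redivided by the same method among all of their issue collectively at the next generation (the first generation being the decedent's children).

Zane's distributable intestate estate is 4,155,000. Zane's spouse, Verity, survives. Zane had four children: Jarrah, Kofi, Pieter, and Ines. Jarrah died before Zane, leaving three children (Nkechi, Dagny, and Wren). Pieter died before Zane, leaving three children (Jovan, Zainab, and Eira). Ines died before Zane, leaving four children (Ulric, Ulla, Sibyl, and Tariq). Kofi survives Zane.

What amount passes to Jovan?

Jovan receives 229,500.

Verity first takes 75,000, leaving a balance of 4,080,000. Verity then takes one-quarter of the balance (1,020,000), for a total of 1,095,000. The remaining 3,060,000 passes to the descendants.
The descendants' portion (3,060,000) is divided at the children's generation into 4 shares of 765,000. Kofi takes 765,000. The 3 shares of the deceased (Jarrah, Pieter, and Ines) are combined into a pool of 2,295,000.
That pool (2,295,000) is divided at the grandchildren's generation equally among Nkechi, Dagny, Wren, Jovan, Zainab, Eira, Ulric, Ulla, Sibyl, and Tariq: 229,500 each.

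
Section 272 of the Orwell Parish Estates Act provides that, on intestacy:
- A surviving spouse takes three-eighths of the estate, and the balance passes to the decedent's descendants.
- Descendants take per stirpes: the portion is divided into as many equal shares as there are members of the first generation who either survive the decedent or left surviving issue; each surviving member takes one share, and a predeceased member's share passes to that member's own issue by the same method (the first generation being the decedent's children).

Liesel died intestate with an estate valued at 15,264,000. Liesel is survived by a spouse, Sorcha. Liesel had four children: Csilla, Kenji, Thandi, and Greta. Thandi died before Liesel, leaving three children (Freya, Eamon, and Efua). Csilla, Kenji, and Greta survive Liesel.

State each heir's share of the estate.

Sorcha takes three-eighths of 15,264,000 = 5,724,000. The remaining 9,540,000 passes to the descendants.
The descendants' portion (9,540,000) is divided into 4 shares of 2,385,000: Csilla, Kenji, and Greta each take 2,385,000; Thandi's 2,385,000 share passes to Thandi's issue.
Thandi's share (2,385,000) is divided into 3 shares of 795,000: Freya, Eamon, and Efua each take 795,000.

Sorcha: 5,724,000; Csilla: 2,385,000; Kenji: 2,385,000; Freya: 795,000; Eamon: 795,000; Efua: 795,000; Greta: 2,385,000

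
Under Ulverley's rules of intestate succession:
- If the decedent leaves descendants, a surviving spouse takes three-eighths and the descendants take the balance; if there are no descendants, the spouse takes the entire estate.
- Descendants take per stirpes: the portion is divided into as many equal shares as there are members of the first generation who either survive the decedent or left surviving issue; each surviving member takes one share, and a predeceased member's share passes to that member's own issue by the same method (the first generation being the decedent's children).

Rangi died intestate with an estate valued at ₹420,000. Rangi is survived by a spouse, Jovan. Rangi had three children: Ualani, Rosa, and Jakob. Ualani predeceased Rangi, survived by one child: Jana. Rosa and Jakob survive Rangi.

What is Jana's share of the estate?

Jovan takes three-eighths of ₹420,000 = ₹157,500. The remaining ₹262,500 passes to the descendants.
The descendants' portion (₹262,500) is divided into 3 shares of ₹87,500: Rosa and Jakob each take ₹87,500; Ualani's ₹87,500 share passes to Ualani's issue.
Ualani's share (₹87,500) passes entirely to Jana.

Jana receives ₹87,500.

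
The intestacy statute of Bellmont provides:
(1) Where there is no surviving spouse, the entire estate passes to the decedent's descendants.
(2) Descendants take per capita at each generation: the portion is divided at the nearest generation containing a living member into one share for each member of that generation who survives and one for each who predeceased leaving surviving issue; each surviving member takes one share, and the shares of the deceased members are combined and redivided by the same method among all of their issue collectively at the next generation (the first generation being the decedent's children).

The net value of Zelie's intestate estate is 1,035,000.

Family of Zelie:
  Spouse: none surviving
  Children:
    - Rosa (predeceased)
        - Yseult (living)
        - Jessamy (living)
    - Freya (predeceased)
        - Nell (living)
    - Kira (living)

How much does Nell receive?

The entire 1,035,000 passes to the descendants.
That amount (1,035,000) is divided at the children's generation into 3 shares of 345,000. Kira takes 345,000. The 2 shares of the deceased (Rosa and Freya) are combined into a pool of 690,000.
That pool (690,000) is divided at the grandchildren's generation equally among Yseult, Jessamy, and Nell: 230,000 each.

Nell receives 230,000.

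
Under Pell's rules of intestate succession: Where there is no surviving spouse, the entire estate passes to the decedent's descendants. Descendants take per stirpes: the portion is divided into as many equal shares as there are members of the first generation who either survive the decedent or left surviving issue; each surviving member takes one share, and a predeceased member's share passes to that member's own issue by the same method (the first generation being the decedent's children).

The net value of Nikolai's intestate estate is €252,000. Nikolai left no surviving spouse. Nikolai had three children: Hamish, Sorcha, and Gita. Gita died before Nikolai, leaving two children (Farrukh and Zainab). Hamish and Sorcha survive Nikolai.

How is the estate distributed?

The entire €252,000 passes to the descendants.
That amount (€252,000) is divided into 3 shares of €84,000: Hamish and Sorcha each take €84,000; Gita's €84,000 share passes to Gita's issue.
Gita's share (€84,000) is divided into 2 shares of €42,000: Farrukh and Zainab each take €42,000.

Hamish: €84,000; Sorcha: €84,000; Farrukh: €42,000; Zainab: €42,000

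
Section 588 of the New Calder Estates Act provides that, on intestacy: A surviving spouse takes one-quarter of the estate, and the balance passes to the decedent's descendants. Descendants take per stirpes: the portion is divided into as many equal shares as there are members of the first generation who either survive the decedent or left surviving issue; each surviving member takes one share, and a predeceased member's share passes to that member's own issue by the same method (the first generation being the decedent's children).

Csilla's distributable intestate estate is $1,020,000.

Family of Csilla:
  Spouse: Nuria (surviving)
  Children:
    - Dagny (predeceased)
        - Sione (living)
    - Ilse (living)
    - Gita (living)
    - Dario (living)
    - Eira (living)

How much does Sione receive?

Nuria takes one-quarter of $1,020,000 = $255,000. The remaining $765,000 passes to the descendants.
The descendants' portion ($765,000) is divided into 5 shares of $153,000: Ilse, Gita, Dario, and Eira each take $153,000; Dagny's $153,000 share passes to Dagny's issue.
Dagny's share ($153,000) passes entirely to Sione.

Sione receives $153,000.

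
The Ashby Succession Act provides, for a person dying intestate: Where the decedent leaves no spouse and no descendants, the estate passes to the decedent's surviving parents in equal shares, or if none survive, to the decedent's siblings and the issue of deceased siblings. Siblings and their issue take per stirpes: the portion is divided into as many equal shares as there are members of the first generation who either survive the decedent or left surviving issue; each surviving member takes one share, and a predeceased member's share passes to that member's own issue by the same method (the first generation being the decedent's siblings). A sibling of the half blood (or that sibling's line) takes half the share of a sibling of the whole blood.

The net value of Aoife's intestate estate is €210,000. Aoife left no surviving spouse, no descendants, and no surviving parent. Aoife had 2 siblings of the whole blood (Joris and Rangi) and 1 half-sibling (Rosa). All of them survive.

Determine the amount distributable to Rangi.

The entire €210,000 passes to the siblings and their issue.
Counting each half-blood sibling's line as half a unit, there are 5/2 units in €210,000, so one unit is €84,000. Whole-blood lines (Joris and Rangi) take €84,000 each; half-blood lines (Rosa) take €42,000 each.

Rangi receives €84,000.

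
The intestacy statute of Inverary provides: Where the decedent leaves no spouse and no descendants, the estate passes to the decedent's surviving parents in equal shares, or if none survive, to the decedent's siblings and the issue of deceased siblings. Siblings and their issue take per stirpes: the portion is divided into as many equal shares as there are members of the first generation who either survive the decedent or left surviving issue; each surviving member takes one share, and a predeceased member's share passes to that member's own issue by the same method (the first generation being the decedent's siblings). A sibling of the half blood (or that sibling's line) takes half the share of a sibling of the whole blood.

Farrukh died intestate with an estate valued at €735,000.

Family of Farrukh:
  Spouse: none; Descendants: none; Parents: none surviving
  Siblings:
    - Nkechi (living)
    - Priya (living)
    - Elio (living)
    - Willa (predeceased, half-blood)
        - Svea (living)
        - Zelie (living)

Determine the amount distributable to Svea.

The entire €735,000 passes to the siblings and their issue.
Counting each half-blood sibling's line as half a unit, there are 7/2 units in €735,000, so one unit is €210,000. Whole-blood lines (Nkechi, Priya, and Elio) take €210,000 each; half-blood lines (Willa) take €105,000 each.
Willa's share (€105,000) is divided into 2 shares of €52,500: Svea and Zelie each take €52,500.

Svea receives €52,500.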